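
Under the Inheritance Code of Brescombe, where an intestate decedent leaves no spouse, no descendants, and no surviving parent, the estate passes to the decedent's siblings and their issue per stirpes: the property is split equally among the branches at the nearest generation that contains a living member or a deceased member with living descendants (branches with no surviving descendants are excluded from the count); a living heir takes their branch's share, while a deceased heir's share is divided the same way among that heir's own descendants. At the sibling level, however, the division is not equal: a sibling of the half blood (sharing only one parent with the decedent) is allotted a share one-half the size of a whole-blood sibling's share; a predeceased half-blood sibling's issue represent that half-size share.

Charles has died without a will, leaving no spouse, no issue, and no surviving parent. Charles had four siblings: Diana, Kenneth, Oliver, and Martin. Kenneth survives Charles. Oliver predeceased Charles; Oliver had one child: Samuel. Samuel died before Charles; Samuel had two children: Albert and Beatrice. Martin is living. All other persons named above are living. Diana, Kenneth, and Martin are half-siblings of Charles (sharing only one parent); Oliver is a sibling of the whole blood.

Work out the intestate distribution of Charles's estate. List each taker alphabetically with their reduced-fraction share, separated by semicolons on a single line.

No spouse, descendants, or parent survives, so the estate passes to Charles's siblings per stirpes.
Half-blood siblings count for one-half the weight of whole-blood siblings at the initial division.
Dividing 1 in proportion to weights (total weight 5/2): Diana (weight 1/2) → 1/5; Kenneth (weight 1/2) → 1/5; Oliver (weight 1) → 2/5; Martin (weight 1/2) → 1/5.
Diana is living and takes 1/5.
Kenneth is living and takes 1/5.
Oliver predeceased; the 2/5 allotted to Oliver's branch passes to Oliver's issue by representation.
Samuel's line is the sole branch at this level, so the full 2/5 passes to Samuel's issue by representation.
The 2/5 is divided into 2 equal shares of 1/5 among Albert, Beatrice.
Albert is living and takes 1/5.
Beatrice is living and takes 1/5.
Martin is living and takes 1/5.

Albert 1/5; Beatrice 1/5; Diana 1/5; Kenneth 1/5; Martin 1/5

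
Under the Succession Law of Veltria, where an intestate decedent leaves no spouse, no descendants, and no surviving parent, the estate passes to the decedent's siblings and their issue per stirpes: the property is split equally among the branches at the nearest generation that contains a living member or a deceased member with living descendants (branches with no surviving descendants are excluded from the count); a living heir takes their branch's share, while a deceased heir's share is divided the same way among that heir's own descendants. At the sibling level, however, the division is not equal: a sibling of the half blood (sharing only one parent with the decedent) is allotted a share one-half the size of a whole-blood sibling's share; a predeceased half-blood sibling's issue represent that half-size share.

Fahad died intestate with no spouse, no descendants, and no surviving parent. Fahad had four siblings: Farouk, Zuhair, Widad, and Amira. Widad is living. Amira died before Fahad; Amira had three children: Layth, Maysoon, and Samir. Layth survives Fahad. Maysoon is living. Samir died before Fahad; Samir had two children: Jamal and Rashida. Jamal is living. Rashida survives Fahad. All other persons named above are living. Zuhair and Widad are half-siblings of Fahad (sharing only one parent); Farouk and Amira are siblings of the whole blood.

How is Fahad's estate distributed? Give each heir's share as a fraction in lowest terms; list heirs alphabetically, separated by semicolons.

Farouk 1/3; Jamal 1/18; Layth 1/9; Maysoon 1/9; Rashida 1/18; Widad 1/6; Zuhair 1/6

No spouse, descendants, or parent survives, so the estate passes to Fahad's siblings per stirpes.
Half-blood siblings count for one-half the weight of whole-blood siblings at the initial division.
Dividing 1 in proportion to weights (total weight 3): Farouk (weight 1) → 1/3; Zuhair (weight 1/2) → 1/6; Widad (weight 1/2) → 1/6; Amira (weight 1) → 1/3.
Farouk is living and takes 1/3.
Zuhair is living and takes 1/6.
Widad is living and takes 1/6.
Amira predeceased; the 1/3 allotted to Amira's branch passes to Amira's issue by representation.
The 1/3 is divided into 3 equal shares of 1/9 among Layth, Maysoon, Samir.
Layth is living and takes 1/9.
Maysoon is living and takes 1/9.
Samir predeceased; the 1/9 allotted to Samir's branch passes to Samir's issue by representation.
The 1/9 is divided into 2 equal shares of 1/18 among Jamal, Rashida.
Jamal is living and takes 1/18.
Rashida is living and takes 1/18.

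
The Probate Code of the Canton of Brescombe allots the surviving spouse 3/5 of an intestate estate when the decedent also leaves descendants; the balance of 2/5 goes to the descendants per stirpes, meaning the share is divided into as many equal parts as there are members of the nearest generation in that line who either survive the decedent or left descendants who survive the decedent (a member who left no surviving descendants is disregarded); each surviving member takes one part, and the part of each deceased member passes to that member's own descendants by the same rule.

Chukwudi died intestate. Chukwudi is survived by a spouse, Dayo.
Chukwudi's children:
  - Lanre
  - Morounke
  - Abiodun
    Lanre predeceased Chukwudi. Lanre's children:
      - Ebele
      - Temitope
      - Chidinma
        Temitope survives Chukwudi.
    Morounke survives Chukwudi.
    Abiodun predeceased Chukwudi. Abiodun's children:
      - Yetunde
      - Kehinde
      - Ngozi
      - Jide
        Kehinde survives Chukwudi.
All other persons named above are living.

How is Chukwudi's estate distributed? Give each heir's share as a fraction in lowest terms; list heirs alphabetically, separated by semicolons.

Chidinma 2/45; Dayo 3/5; Ebele 2/45; Jide 1/30; Kehinde 1/30; Morounke 2/15; Ngozi 1/30; Temitope 2/45; Yetunde 1/30

Dayo, as surviving spouse, takes 3/5.
The remaining 2/5 passes to Chukwudi's descendants per stirpes.
The 2/5 is divided into 3 equal shares of 2/15 among Lanre, Morounke, Abiodun.
Lanre predeceased; the 2/15 allotted to Lanre's branch passes to Lanre's issue by representation.
The 2/15 is divided into 3 equal shares of 2/45 among Ebele, Temitope, Chidinma.
Ebele is living and takes 2/45.
Temitope is living and takes 2/45.
Chidinma is living and takes 2/45.
Morounke is living and takes 2/15.
Abiodun predeceased; the 2/15 allotted to Abiodun's branch passes to Abiodun's issue by representation.
The 2/15 is divided into 4 equal shares of 1/30 among Yetunde, Kehinde, Ngozi, Jide.
Yetunde is living and takes 1/30.
Kehinde is living and takes 1/30.
Ngozi is living and takes 1/30.
Jide is living and takes 1/30.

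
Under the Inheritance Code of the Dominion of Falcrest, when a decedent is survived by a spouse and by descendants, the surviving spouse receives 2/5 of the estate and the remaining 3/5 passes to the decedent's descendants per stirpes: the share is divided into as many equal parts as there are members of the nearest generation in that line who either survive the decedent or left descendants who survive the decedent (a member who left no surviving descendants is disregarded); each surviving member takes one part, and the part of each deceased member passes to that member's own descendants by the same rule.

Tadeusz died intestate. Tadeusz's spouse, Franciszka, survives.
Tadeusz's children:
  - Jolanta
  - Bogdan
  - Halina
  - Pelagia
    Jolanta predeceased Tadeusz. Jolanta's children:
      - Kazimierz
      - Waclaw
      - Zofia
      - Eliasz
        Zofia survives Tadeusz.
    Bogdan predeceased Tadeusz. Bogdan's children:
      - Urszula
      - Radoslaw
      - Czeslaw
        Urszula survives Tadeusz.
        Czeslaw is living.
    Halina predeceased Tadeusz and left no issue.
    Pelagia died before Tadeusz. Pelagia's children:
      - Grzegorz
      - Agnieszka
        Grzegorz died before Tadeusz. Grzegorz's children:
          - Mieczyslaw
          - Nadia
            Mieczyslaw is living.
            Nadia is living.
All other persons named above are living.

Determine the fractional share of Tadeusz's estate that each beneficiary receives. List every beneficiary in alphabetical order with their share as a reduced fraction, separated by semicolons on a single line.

Agnieszka 1/10; Czeslaw 1/15; Eliasz 1/20; Franciszka 2/5; Kazimierz 1/20; Mieczyslaw 1/20; Nadia 1/20; Radoslaw 1/15; Urszula 1/15; Waclaw 1/20; Zofia 1/20

Franciszka, as surviving spouse, takes 2/5.
The remaining 3/5 passes to Tadeusz's descendants per stirpes.
Halina left no surviving issue, so that branch lapses and is disregarded.
The 3/5 is divided into 3 equal shares of 1/5 among Jolanta, Bogdan, Pelagia.
Jolanta predeceased; the 1/5 allotted to Jolanta's branch passes to Jolanta's issue by representation.
The 1/5 is divided into 4 equal shares of 1/20 among Kazimierz, Waclaw, Zofia, Eliasz.
Kazimierz is living and takes 1/20.
Waclaw is living and takes 1/20.
Zofia is living and takes 1/20.
Eliasz is living and takes 1/20.
Bogdan predeceased; the 1/5 allotted to Bogdan's branch passes to Bogdan's issue by representation.
The 1/5 is divided into 3 equal shares of 1/15 among Urszula, Radoslaw, Czeslaw.
Urszula is living and takes 1/15.
Radoslaw is living and takes 1/15.
Czeslaw is living and takes 1/15.
Pelagia predeceased; the 1/5 allotted to Pelagia's branch passes to Pelagia's issue by representation.
The 1/5 is divided into 2 equal shares of 1/10 among Grzegorz, Agnieszka.
Grzegorz predeceased; the 1/10 allotted to Grzegorz's branch passes to Grzegorz's issue by representation.
The 1/10 is divided into 2 equal shares of 1/20 among Mieczyslaw, Nadia.
Mieczyslaw is living and takes 1/20.
Nadia is living and takes 1/20.
Agnieszka is living and takes 1/10.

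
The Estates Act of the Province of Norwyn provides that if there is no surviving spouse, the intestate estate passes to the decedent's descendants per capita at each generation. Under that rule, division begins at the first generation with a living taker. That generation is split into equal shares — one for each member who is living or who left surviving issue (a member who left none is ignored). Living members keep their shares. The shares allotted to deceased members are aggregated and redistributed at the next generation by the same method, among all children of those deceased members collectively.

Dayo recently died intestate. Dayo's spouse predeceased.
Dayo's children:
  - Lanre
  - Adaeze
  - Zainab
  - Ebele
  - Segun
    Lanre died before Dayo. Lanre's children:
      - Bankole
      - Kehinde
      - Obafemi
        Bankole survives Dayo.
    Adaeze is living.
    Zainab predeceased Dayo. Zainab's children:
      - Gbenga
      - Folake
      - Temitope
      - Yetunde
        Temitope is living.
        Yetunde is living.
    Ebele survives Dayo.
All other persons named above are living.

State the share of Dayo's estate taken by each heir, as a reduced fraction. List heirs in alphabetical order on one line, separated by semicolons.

There is no surviving spouse, so the entire estate passes to Dayo's descendants per capita at each generation.
At generation 1 (Lanre, Adaeze, Zainab, Ebele, Segun) there are 5 shares of (1)/5 = 1/5 each.
Living: Adaeze, Ebele, and Segun — each takes 1/5.
Deceased: Lanre and Zainab. Their combined 2/5 is pooled and carried to generation 2.
At generation 2 (Bankole, Kehinde, Obafemi, Gbenga, Folake, Temitope, Yetunde) there are 7 shares of (2/5)/7 = 2/35 each.
Living: Bankole, Kehinde, Obafemi, Gbenga, Folake, Temitope, and Yetunde — each takes 2/35.

Adaeze 1/5; Bankole 2/35; Ebele 1/5; Folake 2/35; Gbenga 2/35; Kehinde 2/35; Obafemi 2/35; Segun 1/5; Temitope 2/35; Yetunde 2/35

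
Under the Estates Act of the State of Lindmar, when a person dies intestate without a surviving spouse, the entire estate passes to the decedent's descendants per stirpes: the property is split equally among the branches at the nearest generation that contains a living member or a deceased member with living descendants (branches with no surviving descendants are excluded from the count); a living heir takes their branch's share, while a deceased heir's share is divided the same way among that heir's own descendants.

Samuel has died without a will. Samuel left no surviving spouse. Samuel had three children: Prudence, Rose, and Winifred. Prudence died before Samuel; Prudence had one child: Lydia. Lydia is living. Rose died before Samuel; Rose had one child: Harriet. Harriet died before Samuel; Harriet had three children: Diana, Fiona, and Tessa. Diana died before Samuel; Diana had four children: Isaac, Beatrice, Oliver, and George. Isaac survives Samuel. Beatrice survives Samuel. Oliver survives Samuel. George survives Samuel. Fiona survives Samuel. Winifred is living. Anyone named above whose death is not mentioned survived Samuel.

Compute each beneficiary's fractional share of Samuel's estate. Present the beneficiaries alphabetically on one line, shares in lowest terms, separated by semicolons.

Beatrice 1/36; Fiona 1/9; George 1/36; Isaac 1/36; Lydia 1/3; Oliver 1/36; Tessa 1/9; Winifred 1/3

There is no surviving spouse, so the entire estate passes to Samuel's descendants per stirpes.
The estate is divided into 3 equal shares of 1/3 among Prudence, Rose, Winifred.
Prudence predeceased; the 1/3 allotted to Prudence's branch passes to Prudence's issue by representation.
Lydia is the sole taker at this level and receives the full 1/3.
Rose predeceased; the 1/3 allotted to Rose's branch passes to Rose's issue by representation.
Harriet's line is the sole branch at this level, so the full 1/3 passes to Harriet's issue by representation.
The 1/3 is divided into 3 equal shares of 1/9 among Diana, Fiona, Tessa.
Diana predeceased; the 1/9 allotted to Diana's branch passes to Diana's issue by representation.
The 1/9 is divided into 4 equal shares of 1/36 among Isaac, Beatrice, Oliver, George.
Isaac is living and takes 1/36.
Beatrice is living and takes 1/36.
Oliver is living and takes 1/36.
George is living and takes 1/36.
Fiona is living and takes 1/9.
Tessa is living and takes 1/9.
Winifred is living and takes 1/3.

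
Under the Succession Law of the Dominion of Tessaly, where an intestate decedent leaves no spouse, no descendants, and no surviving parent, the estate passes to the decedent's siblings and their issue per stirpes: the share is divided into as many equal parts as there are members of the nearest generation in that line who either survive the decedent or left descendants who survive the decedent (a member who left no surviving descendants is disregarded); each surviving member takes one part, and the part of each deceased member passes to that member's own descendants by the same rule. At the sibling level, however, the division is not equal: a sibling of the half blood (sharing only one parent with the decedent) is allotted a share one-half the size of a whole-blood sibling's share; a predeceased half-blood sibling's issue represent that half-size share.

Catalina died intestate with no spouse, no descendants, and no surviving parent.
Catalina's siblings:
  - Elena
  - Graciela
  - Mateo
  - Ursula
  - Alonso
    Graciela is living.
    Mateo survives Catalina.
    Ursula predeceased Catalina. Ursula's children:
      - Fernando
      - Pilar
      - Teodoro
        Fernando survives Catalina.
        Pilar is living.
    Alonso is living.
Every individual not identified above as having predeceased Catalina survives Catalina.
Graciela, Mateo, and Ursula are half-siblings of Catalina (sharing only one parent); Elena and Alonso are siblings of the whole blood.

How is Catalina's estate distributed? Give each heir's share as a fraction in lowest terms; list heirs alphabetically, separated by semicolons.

Alonso 2/7; Elena 2/7; Fernando 1/21; Graciela 1/7; Mateo 1/7; Pilar 1/21; Teodoro 1/21

No spouse, descendants, or parent survives, so the estate passes to Catalina's siblings per stirpes.
Half-blood siblings count for one-half the weight of whole-blood siblings at the initial division.
Dividing 1 in proportion to weights (total weight 7/2): Elena (weight 1) → 2/7; Graciela (weight 1/2) → 1/7; Mateo (weight 1/2) → 1/7; Ursula (weight 1/2) → 1/7; Alonso (weight 1) → 2/7.
Elena is living and takes 2/7.
Graciela is living and takes 1/7.
Mateo is living and takes 1/7.
Ursula predeceased; the 1/7 allotted to Ursula's branch passes to Ursula's issue by representation.
The 1/7 is divided into 3 equal shares of 1/21 among Fernando, Pilar, Teodoro.
Fernando is living and takes 1/21.
Pilar is living and takes 1/21.
Teodoro is living and takes 1/21.
Alonso is living and takes 2/7.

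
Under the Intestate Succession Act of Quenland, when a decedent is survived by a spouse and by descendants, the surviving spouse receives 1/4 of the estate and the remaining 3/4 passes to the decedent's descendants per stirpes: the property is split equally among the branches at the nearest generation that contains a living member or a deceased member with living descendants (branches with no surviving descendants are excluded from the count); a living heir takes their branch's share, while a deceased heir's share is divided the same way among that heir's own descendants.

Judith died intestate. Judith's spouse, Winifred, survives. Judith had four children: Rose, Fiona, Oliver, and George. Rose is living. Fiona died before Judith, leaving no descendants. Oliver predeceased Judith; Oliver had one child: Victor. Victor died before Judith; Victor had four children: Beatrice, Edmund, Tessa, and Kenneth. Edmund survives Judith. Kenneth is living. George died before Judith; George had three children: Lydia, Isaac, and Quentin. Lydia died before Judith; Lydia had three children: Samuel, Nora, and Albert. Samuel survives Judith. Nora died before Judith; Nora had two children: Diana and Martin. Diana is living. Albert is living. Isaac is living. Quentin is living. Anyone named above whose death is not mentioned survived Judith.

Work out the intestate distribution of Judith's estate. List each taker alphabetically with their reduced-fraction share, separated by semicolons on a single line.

Albert 1/36; Beatrice 1/16; Diana 1/72; Edmund 1/16; Isaac 1/12; Kenneth 1/16; Martin 1/72; Quentin 1/12; Rose 1/4; Samuel 1/36; Tessa 1/16; Winifred 1/4

Winifred, as surviving spouse, takes 1/4.
The remaining 3/4 passes to Judith's descendants per stirpes.
Fiona left no surviving issue, so that branch lapses and is disregarded.
The 3/4 is divided into 3 equal shares of 1/4 among Rose, Oliver, George.
Rose is living and takes 1/4.
Oliver predeceased; the 1/4 allotted to Oliver's branch passes to Oliver's issue by representation.
Victor's line is the sole branch at this level, so the full 1/4 passes to Victor's issue by representation.
The 1/4 is divided into 4 equal shares of 1/16 among Beatrice, Edmund, Tessa, Kenneth.
Beatrice is living and takes 1/16.
Edmund is living and takes 1/16.
Tessa is living and takes 1/16.
Kenneth is living and takes 1/16.
George predeceased; the 1/4 allotted to George's branch passes to George's issue by representation.
The 1/4 is divided into 3 equal shares of 1/12 among Lydia, Isaac, Quentin.
Lydia predeceased; the 1/12 allotted to Lydia's branch passes to Lydia's issue by representation.
The 1/12 is divided into 3 equal shares of 1/36 among Samuel, Nora, Albert.
Samuel is living and takes 1/36.
Nora predeceased; the 1/36 allotted to Nora's branch passes to Nora's issue by representation.
The 1/36 is divided into 2 equal shares of 1/72 among Diana, Martin.
Diana is living and takes 1/72.
Martin is living and takes 1/72.
Albert is living and takes 1/36.
Isaac is living and takes 1/12.
Quentin is living and takes 1/12.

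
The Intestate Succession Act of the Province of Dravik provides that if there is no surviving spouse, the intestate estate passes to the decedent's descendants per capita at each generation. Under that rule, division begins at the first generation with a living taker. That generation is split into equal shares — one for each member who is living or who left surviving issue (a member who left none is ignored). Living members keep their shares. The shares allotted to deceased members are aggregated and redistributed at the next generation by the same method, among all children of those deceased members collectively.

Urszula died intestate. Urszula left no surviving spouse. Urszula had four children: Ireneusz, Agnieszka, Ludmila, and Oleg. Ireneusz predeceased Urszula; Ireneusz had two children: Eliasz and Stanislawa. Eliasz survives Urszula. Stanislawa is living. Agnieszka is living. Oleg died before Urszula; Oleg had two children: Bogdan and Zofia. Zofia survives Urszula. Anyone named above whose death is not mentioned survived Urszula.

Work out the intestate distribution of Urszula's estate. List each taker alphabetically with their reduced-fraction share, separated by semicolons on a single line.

Agnieszka 1/4; Bogdan 1/8; Eliasz 1/8; Ludmila 1/4; Stanislawa 1/8; Zofia 1/8

There is no surviving spouse, so the entire estate passes to Urszula's descendants per capita at each generation.
At generation 1 (Ireneusz, Agnieszka, Ludmila, Oleg) there are 4 shares of (1)/4 = 1/4 each.
Living: Agnieszka and Ludmila — each takes 1/4.
Deceased: Ireneusz and Oleg. Their combined 1/2 is pooled and carried to generation 2.
At generation 2 (Eliasz, Stanislawa, Bogdan, Zofia) there are 4 shares of (1/2)/4 = 1/8 each.
Living: Eliasz, Stanislawa, Bogdan, and Zofia — each takes 1/8.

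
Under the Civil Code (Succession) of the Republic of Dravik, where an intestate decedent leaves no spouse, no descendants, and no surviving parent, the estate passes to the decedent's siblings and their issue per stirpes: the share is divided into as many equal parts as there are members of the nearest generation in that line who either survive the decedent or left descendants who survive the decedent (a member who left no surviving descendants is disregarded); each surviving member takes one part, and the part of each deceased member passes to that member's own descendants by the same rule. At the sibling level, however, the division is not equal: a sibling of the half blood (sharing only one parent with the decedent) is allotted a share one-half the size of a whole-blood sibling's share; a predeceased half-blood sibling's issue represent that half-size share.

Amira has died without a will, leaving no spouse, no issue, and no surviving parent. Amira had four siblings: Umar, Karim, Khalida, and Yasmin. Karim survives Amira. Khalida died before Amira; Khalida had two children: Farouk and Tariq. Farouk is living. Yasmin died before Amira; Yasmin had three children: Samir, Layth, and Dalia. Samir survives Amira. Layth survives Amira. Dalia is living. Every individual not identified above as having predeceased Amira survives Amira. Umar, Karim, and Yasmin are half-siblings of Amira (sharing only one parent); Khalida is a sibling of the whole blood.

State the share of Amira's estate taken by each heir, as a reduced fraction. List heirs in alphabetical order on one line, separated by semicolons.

No spouse, descendants, or parent survives, so the estate passes to Amira's siblings per stirpes.
Half-blood siblings count for one-half the weight of whole-blood siblings at the initial division.
Dividing 1 in proportion to weights (total weight 5/2): Umar (weight 1/2) → 1/5; Karim (weight 1/2) → 1/5; Khalida (weight 1) → 2/5; Yasmin (weight 1/2) → 1/5.
Umar is living and takes 1/5.
Karim is living and takes 1/5.
Khalida predeceased; the 2/5 allotted to Khalida's branch passes to Khalida's issue by representation.
The 2/5 is divided into 2 equal shares of 1/5 among Farouk, Tariq.
Farouk is living and takes 1/5.
Tariq is living and takes 1/5.
Yasmin predeceased; the 1/5 allotted to Yasmin's branch passes to Yasmin's issue by representation.
The 1/5 is divided into 3 equal shares of 1/15 among Samir, Layth, Dalia.
Samir is living and takes 1/15.
Layth is living and takes 1/15.
Dalia is living and takes 1/15.

Dalia 1/15; Farouk 1/5; Karim 1/5; Layth 1/15; Samir 1/15; Tariq 1/5; Umar 1/5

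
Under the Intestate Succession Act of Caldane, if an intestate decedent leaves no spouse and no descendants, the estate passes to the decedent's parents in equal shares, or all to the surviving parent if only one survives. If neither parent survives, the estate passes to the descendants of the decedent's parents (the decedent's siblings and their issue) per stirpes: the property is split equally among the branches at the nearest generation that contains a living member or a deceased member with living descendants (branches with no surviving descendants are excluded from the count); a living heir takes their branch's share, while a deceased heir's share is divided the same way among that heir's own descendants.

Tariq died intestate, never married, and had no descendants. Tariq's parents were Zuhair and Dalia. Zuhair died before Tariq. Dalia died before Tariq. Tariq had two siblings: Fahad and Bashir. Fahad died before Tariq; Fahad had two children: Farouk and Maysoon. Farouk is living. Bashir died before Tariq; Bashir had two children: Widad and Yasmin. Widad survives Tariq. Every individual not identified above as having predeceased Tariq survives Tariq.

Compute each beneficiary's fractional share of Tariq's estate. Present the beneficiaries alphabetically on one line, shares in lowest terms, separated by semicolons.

Farouk 1/4; Maysoon 1/4; Widad 1/4; Yasmin 1/4

Neither parent survives and there are no descendants, so the estate passes to Tariq's siblings and their issue per stirpes.
The estate is divided into 2 equal shares of 1/2 among Fahad, Bashir.
Fahad predeceased; the 1/2 allotted to Fahad's branch passes to Fahad's issue by representation.
The 1/2 is divided into 2 equal shares of 1/4 among Farouk, Maysoon.
Farouk is living and takes 1/4.
Maysoon is living and takes 1/4.
Bashir predeceased; the 1/2 allotted to Bashir's branch passes to Bashir's issue by representation.
The 1/2 is divided into 2 equal shares of 1/4 among Widad, Yasmin.
Widad is living and takes 1/4.
Yasmin is living and takes 1/4.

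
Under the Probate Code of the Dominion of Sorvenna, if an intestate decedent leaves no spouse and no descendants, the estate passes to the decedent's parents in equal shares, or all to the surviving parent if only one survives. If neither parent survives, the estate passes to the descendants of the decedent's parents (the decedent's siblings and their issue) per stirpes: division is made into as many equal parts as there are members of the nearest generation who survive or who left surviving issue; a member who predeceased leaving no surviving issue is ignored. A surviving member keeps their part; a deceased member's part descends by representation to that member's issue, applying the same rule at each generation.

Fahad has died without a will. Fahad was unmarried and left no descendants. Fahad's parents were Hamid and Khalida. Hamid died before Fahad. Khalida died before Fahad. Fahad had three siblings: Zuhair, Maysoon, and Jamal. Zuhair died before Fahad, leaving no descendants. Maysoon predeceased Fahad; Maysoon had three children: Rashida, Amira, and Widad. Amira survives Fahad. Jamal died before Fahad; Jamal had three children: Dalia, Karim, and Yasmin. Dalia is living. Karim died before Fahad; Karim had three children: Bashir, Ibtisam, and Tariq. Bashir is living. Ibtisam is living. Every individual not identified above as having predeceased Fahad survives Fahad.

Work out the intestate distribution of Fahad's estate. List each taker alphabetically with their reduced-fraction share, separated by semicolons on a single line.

Amira 1/6; Bashir 1/18; Dalia 1/6; Ibtisam 1/18; Rashida 1/6; Tariq 1/18; Widad 1/6; Yasmin 1/6

Neither parent survives and there are no descendants, so the estate passes to Fahad's siblings and their issue per stirpes.
Zuhair left no surviving issue, so that branch lapses and is disregarded.
The estate is divided into 2 equal shares of 1/2 among Maysoon, Jamal.
Maysoon predeceased; the 1/2 allotted to Maysoon's branch passes to Maysoon's issue by representation.
The 1/2 is divided into 3 equal shares of 1/6 among Rashida, Amira, Widad.
Rashida is living and takes 1/6.
Amira is living and takes 1/6.
Widad is living and takes 1/6.
Jamal predeceased; the 1/2 allotted to Jamal's branch passes to Jamal's issue by representation.
The 1/2 is divided into 3 equal shares of 1/6 among Dalia, Karim, Yasmin.
Dalia is living and takes 1/6.
Karim predeceased; the 1/6 allotted to Karim's branch passes to Karim's issue by representation.
The 1/6 is divided into 3 equal shares of 1/18 among Bashir, Ibtisam, Tariq.
Bashir is living and takes 1/18.
Ibtisam is living and takes 1/18.
Tariq is living and takes 1/18.
Yasmin is living and takes 1/6.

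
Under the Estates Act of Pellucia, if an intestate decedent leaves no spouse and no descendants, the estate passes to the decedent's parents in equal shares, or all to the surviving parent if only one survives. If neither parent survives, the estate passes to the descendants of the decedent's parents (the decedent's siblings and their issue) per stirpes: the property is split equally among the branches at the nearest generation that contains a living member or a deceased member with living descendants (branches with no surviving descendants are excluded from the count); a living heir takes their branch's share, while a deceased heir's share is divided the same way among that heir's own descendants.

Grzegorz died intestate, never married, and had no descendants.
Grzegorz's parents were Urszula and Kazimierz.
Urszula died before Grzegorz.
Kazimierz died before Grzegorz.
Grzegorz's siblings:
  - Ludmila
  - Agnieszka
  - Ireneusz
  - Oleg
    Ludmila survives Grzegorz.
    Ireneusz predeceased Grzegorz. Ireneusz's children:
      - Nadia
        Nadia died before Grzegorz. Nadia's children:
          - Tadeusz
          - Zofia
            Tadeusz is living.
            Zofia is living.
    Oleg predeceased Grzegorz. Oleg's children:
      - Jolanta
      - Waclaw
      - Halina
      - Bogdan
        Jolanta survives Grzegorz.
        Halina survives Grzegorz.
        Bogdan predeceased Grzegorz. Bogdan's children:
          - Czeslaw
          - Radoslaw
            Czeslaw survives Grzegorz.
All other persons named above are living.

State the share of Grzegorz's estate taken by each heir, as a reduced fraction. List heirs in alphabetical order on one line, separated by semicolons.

Agnieszka 1/4; Czeslaw 1/32; Halina 1/16; Jolanta 1/16; Ludmila 1/4; Radoslaw 1/32; Tadeusz 1/8; Waclaw 1/16; Zofia 1/8

Neither parent survives and there are no descendants, so the estate passes to Grzegorz's siblings and their issue per stirpes.
The estate is divided into 4 equal shares of 1/4 among Ludmila, Agnieszka, Ireneusz, Oleg.
Ludmila is living and takes 1/4.
Agnieszka is living and takes 1/4.
Ireneusz predeceased; the 1/4 allotted to Ireneusz's branch passes to Ireneusz's issue by representation.
Nadia's line is the sole branch at this level, so the full 1/4 passes to Nadia's issue by representation.
The 1/4 is divided into 2 equal shares of 1/8 among Tadeusz, Zofia.
Tadeusz is living and takes 1/8.
Zofia is living and takes 1/8.
Oleg predeceased; the 1/4 allotted to Oleg's branch passes to Oleg's issue by representation.
The 1/4 is divided into 4 equal shares of 1/16 among Jolanta, Waclaw, Halina, Bogdan.
Jolanta is living and takes 1/16.
Waclaw is living and takes 1/16.
Halina is living and takes 1/16.
Bogdan predeceased; the 1/16 allotted to Bogdan's branch passes to Bogdan's issue by representation.
The 1/16 is divided into 2 equal shares of 1/32 among Czeslaw, Radoslaw.
Czeslaw is living and takes 1/32.
Radoslaw is living and takes 1/32.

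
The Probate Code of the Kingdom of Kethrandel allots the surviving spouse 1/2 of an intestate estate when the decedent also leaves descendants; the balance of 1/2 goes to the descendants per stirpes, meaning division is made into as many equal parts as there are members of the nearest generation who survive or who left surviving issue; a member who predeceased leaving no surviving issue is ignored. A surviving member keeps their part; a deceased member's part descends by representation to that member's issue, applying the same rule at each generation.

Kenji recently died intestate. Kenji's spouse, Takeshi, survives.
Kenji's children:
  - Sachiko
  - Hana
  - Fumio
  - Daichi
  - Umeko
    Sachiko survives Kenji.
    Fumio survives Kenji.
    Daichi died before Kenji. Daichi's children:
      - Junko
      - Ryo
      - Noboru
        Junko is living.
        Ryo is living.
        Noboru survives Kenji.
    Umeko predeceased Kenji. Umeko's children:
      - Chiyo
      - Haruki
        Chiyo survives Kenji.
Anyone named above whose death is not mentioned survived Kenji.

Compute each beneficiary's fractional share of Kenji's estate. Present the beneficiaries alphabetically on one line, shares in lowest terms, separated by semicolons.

Takeshi, as surviving spouse, takes 1/2.
The remaining 1/2 passes to Kenji's descendants per stirpes.
The 1/2 is divided into 5 equal shares of 1/10 among Sachiko, Hana, Fumio, Daichi, Umeko.
Sachiko is living and takes 1/10.
Hana is living and takes 1/10.
Fumio is living and takes 1/10.
Daichi predeceased; the 1/10 allotted to Daichi's branch passes to Daichi's issue by representation.
The 1/10 is divided into 3 equal shares of 1/30 among Junko, Ryo, Noboru.
Junko is living and takes 1/30.
Ryo is living and takes 1/30.
Noboru is living and takes 1/30.
Umeko predeceased; the 1/10 allotted to Umeko's branch passes to Umeko's issue by representation.
The 1/10 is divided into 2 equal shares of 1/20 among Chiyo, Haruki.
Chiyo is living and takes 1/20.
Haruki is living and takes 1/20.

Chiyo 1/20; Fumio 1/10; Hana 1/10; Haruki 1/20; Junko 1/30; Noboru 1/30; Ryo 1/30; Sachiko 1/10; Takeshi 1/2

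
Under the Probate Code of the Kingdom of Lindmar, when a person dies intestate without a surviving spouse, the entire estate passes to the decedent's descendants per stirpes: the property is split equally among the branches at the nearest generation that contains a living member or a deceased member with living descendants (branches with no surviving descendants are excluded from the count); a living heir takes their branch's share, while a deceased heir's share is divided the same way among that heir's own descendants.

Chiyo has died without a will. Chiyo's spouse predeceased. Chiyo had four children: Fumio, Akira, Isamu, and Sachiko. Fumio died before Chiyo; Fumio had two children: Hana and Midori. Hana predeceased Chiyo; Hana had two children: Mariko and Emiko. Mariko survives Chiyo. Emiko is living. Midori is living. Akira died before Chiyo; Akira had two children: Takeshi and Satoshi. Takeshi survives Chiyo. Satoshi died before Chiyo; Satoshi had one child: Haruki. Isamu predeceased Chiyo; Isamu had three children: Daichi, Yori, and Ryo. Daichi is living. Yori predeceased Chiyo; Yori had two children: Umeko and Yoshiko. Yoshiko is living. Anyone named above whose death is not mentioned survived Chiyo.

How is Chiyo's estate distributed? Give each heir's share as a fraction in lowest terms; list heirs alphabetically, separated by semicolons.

There is no surviving spouse, so the entire estate passes to Chiyo's descendants per stirpes.
The estate is divided into 4 equal shares of 1/4 among Fumio, Akira, Isamu, Sachiko.
Fumio predeceased; the 1/4 allotted to Fumio's branch passes to Fumio's issue by representation.
The 1/4 is divided into 2 equal shares of 1/8 among Hana, Midori.
Hana predeceased; the 1/8 allotted to Hana's branch passes to Hana's issue by representation.
The 1/8 is divided into 2 equal shares of 1/16 among Mariko, Emiko.
Mariko is living and takes 1/16.
Emiko is living and takes 1/16.
Midori is living and takes 1/8.
Akira predeceased; the 1/4 allotted to Akira's branch passes to Akira's issue by representation.
The 1/4 is divided into 2 equal shares of 1/8 among Takeshi, Satoshi.
Takeshi is living and takes 1/8.
Satoshi predeceased; the 1/8 allotted to Satoshi's branch passes to Satoshi's issue by representation.
Haruki is the sole taker at this level and receives the full 1/8.
Isamu predeceased; the 1/4 allotted to Isamu's branch passes to Isamu's issue by representation.
The 1/4 is divided into 3 equal shares of 1/12 among Daichi, Yori, Ryo.
Daichi is living and takes 1/12.
Yori predeceased; the 1/12 allotted to Yori's branch passes to Yori's issue by representation.
The 1/12 is divided into 2 equal shares of 1/24 among Umeko, Yoshiko.
Umeko is living and takes 1/24.
Yoshiko is living and takes 1/24.
Ryo is living and takes 1/12.
Sachiko is living and takes 1/4.

Daichi 1/12; Emiko 1/16; Haruki 1/8; Mariko 1/16; Midori 1/8; Ryo 1/12; Sachiko 1/4; Takeshi 1/8; Umeko 1/24; Yoshiko 1/24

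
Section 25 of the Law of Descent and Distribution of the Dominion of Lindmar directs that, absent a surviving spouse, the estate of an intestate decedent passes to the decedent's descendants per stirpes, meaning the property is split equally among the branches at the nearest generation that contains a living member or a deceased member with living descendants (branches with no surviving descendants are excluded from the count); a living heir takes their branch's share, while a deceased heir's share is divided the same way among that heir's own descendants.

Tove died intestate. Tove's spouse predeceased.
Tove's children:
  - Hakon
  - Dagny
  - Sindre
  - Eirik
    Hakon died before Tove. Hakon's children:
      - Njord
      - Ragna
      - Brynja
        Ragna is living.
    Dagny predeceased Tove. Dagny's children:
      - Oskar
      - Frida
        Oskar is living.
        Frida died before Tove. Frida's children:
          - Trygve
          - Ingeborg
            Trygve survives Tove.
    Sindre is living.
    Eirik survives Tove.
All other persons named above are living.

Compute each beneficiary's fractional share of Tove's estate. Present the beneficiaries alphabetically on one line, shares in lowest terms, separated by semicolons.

Brynja 1/12; Eirik 1/4; Ingeborg 1/16; Njord 1/12; Oskar 1/8; Ragna 1/12; Sindre 1/4; Trygve 1/16

There is no surviving spouse, so the entire estate passes to Tove's descendants per stirpes.
The estate is divided into 4 equal shares of 1/4 among Hakon, Dagny, Sindre, Eirik.
Hakon predeceased; the 1/4 allotted to Hakon's branch passes to Hakon's issue by representation.
The 1/4 is divided into 3 equal shares of 1/12 among Njord, Ragna, Brynja.
Njord is living and takes 1/12.
Ragna is living and takes 1/12.
Brynja is living and takes 1/12.
Dagny predeceased; the 1/4 allotted to Dagny's branch passes to Dagny's issue by representation.
The 1/4 is divided into 2 equal shares of 1/8 among Oskar, Frida.
Oskar is living and takes 1/8.
Frida predeceased; the 1/8 allotted to Frida's branch passes to Frida's issue by representation.
The 1/8 is divided into 2 equal shares of 1/16 among Trygve, Ingeborg.
Trygve is living and takes 1/16.
Ingeborg is living and takes 1/16.
Sindre is living and takes 1/4.
Eirik is living and takes 1/4.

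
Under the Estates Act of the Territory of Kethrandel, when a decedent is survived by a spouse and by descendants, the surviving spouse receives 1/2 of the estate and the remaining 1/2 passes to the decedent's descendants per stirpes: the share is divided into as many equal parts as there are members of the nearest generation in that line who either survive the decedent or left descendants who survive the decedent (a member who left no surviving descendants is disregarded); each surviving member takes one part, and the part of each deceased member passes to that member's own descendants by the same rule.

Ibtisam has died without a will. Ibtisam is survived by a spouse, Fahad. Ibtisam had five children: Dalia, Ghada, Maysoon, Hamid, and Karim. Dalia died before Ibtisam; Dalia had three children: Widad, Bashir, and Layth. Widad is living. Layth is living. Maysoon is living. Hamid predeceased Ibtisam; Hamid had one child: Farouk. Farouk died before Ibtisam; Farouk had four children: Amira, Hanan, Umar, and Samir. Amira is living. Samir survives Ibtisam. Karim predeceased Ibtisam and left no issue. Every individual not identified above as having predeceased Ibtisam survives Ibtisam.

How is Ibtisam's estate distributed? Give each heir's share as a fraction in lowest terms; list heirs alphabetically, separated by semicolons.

Fahad, as surviving spouse, takes 1/2.
The remaining 1/2 passes to Ibtisam's descendants per stirpes.
Karim left no surviving issue, so that branch lapses and is disregarded.
The 1/2 is divided into 4 equal shares of 1/8 among Dalia, Ghada, Maysoon, Hamid.
Dalia predeceased; the 1/8 allotted to Dalia's branch passes to Dalia's issue by representation.
The 1/8 is divided into 3 equal shares of 1/24 among Widad, Bashir, Layth.
Widad is living and takes 1/24.
Bashir is living and takes 1/24.
Layth is living and takes 1/24.
Ghada is living and takes 1/8.
Maysoon is living and takes 1/8.
Hamid predeceased; the 1/8 allotted to Hamid's branch passes to Hamid's issue by representation.
Farouk's line is the sole branch at this level, so the full 1/8 passes to Farouk's issue by representation.
The 1/8 is divided into 4 equal shares of 1/32 among Amira, Hanan, Umar, Samir.
Amira is living and takes 1/32.
Hanan is living and takes 1/32.
Umar is living and takes 1/32.
Samir is living and takes 1/32.

Amira 1/32; Bashir 1/24; Fahad 1/2; Ghada 1/8; Hanan 1/32; Layth 1/24; Maysoon 1/8; Samir 1/32; Umar 1/32; Widad 1/24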